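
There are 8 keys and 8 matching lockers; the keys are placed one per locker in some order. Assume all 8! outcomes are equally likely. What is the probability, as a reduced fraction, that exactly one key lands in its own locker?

103/280

Favorable outcomes: C(8,1)·!7 = 8·1854 = 14832.
Total outcomes: 8! = 40320.
Probability = 14832/40320 = 103/280.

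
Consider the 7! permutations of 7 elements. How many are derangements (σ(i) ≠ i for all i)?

1854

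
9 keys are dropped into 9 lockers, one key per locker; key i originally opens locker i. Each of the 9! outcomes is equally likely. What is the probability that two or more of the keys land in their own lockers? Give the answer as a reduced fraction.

Favorable outcomes: Σ_{i≥2} C(9,i)·!(9-i) = 36·1854 + 84·265 + 126·44 + 126·9 + 84·2 + 36·1 + 9·0 + 1·1 = 95887.
Total outcomes: 9! = 362880.
Probability = 95887/362880 = 95887/362880.

95887/362880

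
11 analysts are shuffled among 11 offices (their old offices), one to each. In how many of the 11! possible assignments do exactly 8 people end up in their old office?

330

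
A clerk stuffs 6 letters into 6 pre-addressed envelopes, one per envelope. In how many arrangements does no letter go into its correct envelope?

The subfactorial !6 = [6!/e] (nearest integer).
6! = 720, and 720/e ≈ 264.87, so !6 = 265.

265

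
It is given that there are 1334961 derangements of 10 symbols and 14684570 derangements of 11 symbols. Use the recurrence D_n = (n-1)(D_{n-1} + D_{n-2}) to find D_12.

176214841

D_12 = (12-1)·(D_11 + D_10) = 11·(14684570 + 1334961) = 11·16019531 = 176214841.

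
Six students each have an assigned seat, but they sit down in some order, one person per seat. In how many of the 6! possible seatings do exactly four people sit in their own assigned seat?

15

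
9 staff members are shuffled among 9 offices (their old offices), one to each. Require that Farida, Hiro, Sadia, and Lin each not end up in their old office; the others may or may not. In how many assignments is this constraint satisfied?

229080

Let A_j be the event that the j-th constrained one is fixed. By inclusion-exclusion over the 4 events:
Σ_{j=0}^{4} (-1)^j C(4,j)(9-j)!
= C(4,0)·9! - C(4,1)·8! + C(4,2)·7! - C(4,3)·6! + C(4,4)·5!
= 362880 - 161280 + 30240 - 2880 + 120
= 229080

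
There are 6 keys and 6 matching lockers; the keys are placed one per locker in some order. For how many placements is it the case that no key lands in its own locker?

265

!6 is the nearest integer to 6!/e.
6! = 720, and 720/e ≈ 264.87, so !6 = 265.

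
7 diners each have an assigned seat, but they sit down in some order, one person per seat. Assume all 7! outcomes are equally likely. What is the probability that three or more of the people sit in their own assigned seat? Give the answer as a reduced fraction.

407/5040

Favorable outcomes: Σ_{i≥3} C(7,i)·!(7-i) = 35·9 + 35·2 + 21·1 + 7·0 + 1·1 = 407.
Total outcomes: 7! = 5040.
Probability = 407/5040 = 407/5040.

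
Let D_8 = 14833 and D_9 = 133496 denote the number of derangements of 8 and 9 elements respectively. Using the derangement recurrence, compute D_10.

1334961

D_10 = (10-1)·(D_9 + D_8) = 9·(133496 + 14833) = 9·148329 = 1334961.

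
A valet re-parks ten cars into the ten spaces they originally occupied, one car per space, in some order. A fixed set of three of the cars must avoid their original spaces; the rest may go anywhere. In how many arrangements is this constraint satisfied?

2656080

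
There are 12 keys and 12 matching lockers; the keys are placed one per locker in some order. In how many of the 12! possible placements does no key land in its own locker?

Use !n = n·!(n-1) + (-1)^n.
!12 = 12·14684570 + 1 = 176214841

176214841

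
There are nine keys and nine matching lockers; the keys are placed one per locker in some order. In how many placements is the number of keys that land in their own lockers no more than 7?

Sum C(9,i)·!(9-i) for i = 0..7:
  i=0: C(9,0)·!9 = 1·133496 = 133496
  i=1: C(9,1)·!8 = 9·14833 = 133497
  i=2: C(9,2)·!7 = 36·1854 = 66744
  i=3: C(9,3)·!6 = 84·265 = 22260
  i=4: C(9,4)·!5 = 126·44 = 5544
  i=5: C(9,5)·!4 = 126·9 = 1134
  i=6: C(9,6)·!3 = 84·2 = 168
  i=7: C(9,7)·!2 = 36·1 = 36
Total = 362879.

362879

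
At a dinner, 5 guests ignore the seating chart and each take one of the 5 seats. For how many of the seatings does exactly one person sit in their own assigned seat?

45

Pick the single fixed position: C(5,1) = 5 ways.
The remaining 4 must be deranged: !4 = 9.
Total: 5 × 9 = 45.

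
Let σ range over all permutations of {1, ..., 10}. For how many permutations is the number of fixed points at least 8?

Sum C(10,i)·!(10-i) for i = 8..10:
  i=8: C(10,8)·!2 = 45·1 = 45
  i=9: C(10,9)·!1 = 10·0 = 0
  i=10: C(10,10)·!0 = 1·1 = 1
Total = 46.

46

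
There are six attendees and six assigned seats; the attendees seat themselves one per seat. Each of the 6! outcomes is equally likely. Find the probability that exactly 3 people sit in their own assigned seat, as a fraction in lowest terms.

1/18

Favorable outcomes: C(6,3)·!3 = 20·2 = 40.
Total outcomes: 6! = 720.
Probability = 40/720 = 1/18.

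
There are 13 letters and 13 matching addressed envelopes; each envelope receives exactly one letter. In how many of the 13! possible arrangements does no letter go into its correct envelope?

Use !n = n·!(n-1) + (-1)^n.
!13 = 13·176214841 - 1 = 2290792932

2290792932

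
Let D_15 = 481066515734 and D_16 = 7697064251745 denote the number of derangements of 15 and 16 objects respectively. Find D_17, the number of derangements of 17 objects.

D_17 = (17-1)·(D_16 + D_15) = 16·(7697064251745 + 481066515734) = 16·8178130767479 = 130850092279664.

130850092279664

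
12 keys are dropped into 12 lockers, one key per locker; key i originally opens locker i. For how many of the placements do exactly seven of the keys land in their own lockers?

34848

Choose which 7 of the 12 are fixed: C(12,7) = 792.
The remaining 5 must be deranged: !5 = 44.
Total: 792 × 44 = 34848.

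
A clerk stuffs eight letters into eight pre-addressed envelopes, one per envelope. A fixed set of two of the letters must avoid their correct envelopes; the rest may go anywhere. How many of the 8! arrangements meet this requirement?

Inclusion-exclusion on the 2 forbidden self-matches:
Σ_{j=0}^{2} (-1)^j C(2,j)(8-j)!
= C(2,0)·8! - C(2,1)·7! + C(2,2)·6!
= 40320 - 10080 + 720
= 30960

30960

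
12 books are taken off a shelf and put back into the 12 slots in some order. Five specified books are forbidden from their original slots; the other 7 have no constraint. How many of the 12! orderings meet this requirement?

312273360

Let A_j be the event that the j-th constrained one is fixed. By inclusion-exclusion over the 5 events:
Σ_{j=0}^{5} (-1)^j C(5,j)(12-j)!
= C(5,0)·12! - C(5,1)·11! + C(5,2)·10! - C(5,3)·9! + C(5,4)·8! - C(5,5)·7!
= 479001600 - 199584000 + 36288000 - 3628800 + 201600 - 5040
= 312273360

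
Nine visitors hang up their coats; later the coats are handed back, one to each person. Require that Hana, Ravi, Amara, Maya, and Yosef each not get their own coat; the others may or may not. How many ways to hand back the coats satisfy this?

205056

Let A_j be the event that the j-th constrained one is fixed. By inclusion-exclusion over the 5 events:
Σ_{j=0}^{5} (-1)^j C(5,j)(9-j)!
= C(5,0)·9! - C(5,1)·8! + C(5,2)·7! - C(5,3)·6! + C(5,4)·5! - C(5,5)·4!
= 362880 - 201600 + 50400 - 7200 + 600 - 24
= 205056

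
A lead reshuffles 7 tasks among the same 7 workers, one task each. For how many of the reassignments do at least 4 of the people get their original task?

92

# with exactly i fixed is C(7,i)·!(7-i); sum over i=4..7:
  i=4: C(7,4)·!3 = 35·2 = 70
  i=5: C(7,5)·!2 = 21·1 = 21
  i=6: C(7,6)·!1 = 7·0 = 0
  i=7: C(7,7)·!0 = 1·1 = 1
Total = 92.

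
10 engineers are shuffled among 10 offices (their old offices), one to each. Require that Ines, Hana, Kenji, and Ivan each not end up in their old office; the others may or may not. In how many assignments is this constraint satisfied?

2399760

Let A_j be the event that the j-th constrained one is fixed. By inclusion-exclusion over the 4 events:
Σ_{j=0}^{4} (-1)^j C(4,j)(10-j)!
= C(4,0)·10! - C(4,1)·9! + C(4,2)·8! - C(4,3)·7! + C(4,4)·6!
= 3628800 - 1451520 + 241920 - 20160 + 720
= 2399760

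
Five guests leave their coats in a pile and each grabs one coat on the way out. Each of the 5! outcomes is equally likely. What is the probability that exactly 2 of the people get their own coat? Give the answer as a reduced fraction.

1/6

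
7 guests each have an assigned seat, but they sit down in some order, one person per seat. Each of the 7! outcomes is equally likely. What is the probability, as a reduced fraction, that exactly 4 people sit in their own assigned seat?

Favorable outcomes: C(7,4)·!3 = 35·2 = 70.
Total outcomes: 7! = 5040.
Probability = 70/5040 = 1/72.

1/72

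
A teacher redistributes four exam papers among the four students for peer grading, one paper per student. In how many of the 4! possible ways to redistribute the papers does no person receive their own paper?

9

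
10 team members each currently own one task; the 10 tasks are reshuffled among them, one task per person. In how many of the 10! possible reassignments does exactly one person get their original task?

Pick the single fixed position: C(10,1) = 10 ways.
The other 9 form a derangement: !9 = 133496.
Total: 10 × 133496 = 1334960.

1334960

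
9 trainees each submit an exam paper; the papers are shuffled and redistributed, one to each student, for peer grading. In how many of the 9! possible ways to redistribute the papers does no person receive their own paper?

133496

Use !n = n·!(n-1) + (-1)^n.
!9 = 9·14833 - 1 = 133496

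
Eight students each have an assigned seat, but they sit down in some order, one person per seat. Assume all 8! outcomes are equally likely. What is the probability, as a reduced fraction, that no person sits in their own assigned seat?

2119/5760

Favorable outcomes: !8 = 14833.
Total outcomes: 8! = 40320.
Probability = 14833/40320 = 2119/5760.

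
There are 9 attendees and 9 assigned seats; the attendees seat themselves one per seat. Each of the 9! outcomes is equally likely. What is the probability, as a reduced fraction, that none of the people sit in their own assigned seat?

Favorable outcomes: !9 = 133496.
Total outcomes: 9! = 362880.
Probability = 133496/362880 = 16687/45360.

16687/45360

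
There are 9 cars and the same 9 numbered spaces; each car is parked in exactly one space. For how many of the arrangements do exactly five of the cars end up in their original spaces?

1134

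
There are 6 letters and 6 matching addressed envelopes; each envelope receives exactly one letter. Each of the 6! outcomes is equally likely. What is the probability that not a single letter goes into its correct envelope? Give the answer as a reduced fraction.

Favorable outcomes: !6 = 265.
Total outcomes: 6! = 720.
Probability = 265/720 = 53/144.

53/144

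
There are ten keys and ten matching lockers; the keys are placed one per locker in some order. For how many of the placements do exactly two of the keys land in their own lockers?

667485

Choose which 2 of the 10 are fixed: C(10,2) = 45.
The remaining 8 must be deranged: !8 = 14833.
Total: 45 × 14833 = 667485.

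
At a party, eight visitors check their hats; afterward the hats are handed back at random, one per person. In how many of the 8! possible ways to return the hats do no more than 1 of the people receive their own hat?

# with exactly i fixed is C(8,i)·!(8-i); sum over i=0..1:
  i=0: C(8,0)·!8 = 1·14833 = 14833
  i=1: C(8,1)·!7 = 8·1854 = 14832
Total = 29665.

29665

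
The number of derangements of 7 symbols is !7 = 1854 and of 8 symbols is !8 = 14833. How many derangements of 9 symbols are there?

133496

!9 = (9-1)·(!8 + !7) = 8·(14833 + 1854) = 8·16687 = 133496.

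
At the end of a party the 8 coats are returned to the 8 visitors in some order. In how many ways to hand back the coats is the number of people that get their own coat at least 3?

Sum C(8,i)·!(8-i) for i = 3..8:
  i=3: C(8,3)·!5 = 56·44 = 2464
  i=4: C(8,4)·!4 = 70·9 = 630
  i=5: C(8,5)·!3 = 56·2 = 112
  i=6: C(8,6)·!2 = 28·1 = 28
  i=7: C(8,7)·!1 = 8·0 = 0
  i=8: C(8,8)·!0 = 1·1 = 1
Total = 3235.

3235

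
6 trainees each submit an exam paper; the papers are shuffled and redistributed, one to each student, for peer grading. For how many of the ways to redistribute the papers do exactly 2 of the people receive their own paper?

Pick the 2 fixed positions: C(6,2) = 15 ways.
The other 4 form a derangement: !4 = 9.
Total: 15 × 9 = 135.

135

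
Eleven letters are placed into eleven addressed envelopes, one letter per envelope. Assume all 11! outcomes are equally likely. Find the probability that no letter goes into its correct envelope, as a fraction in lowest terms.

1468457/3991680

Favorable outcomes: !11 = 14684570.
Total outcomes: 11! = 39916800.
Probability = 14684570/39916800 = 1468457/3991680.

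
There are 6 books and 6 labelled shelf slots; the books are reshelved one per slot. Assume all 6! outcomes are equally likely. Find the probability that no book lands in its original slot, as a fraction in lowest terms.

53/144

Favorable outcomes: !6 = 265.
Total outcomes: 6! = 720.
Probability = 265/720 = 53/144.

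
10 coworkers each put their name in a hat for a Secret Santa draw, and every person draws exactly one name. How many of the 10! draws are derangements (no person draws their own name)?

1334961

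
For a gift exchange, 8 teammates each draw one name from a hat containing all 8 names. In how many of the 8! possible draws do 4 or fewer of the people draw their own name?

40179

# with exactly i fixed is C(8,i)·!(8-i); sum over i=0..4:
  i=0: C(8,0)·!8 = 1·14833 = 14833
  i=1: C(8,1)·!7 = 8·1854 = 14832
  i=2: C(8,2)·!6 = 28·265 = 7420
  i=3: C(8,3)·!5 = 56·44 = 2464
  i=4: C(8,4)·!4 = 70·9 = 630
Total = 40179.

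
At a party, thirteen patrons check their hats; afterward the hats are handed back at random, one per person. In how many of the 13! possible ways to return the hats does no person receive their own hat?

2290792932

Recurrence: !13 = 13·!12 + (-1)^13.
!13 = 13·176214841 - 1 = 2290792932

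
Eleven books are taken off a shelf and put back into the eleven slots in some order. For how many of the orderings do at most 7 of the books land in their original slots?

39916414

Sum C(11,i)·!(11-i) for i = 0..7:
  i=0: C(11,0)·!11 = 1·14684570 = 14684570
  i=1: C(11,1)·!10 = 11·1334961 = 14684571
  i=2: C(11,2)·!9 = 55·133496 = 7342280
  i=3: C(11,3)·!8 = 165·14833 = 2447445
  i=4: C(11,4)·!7 = 330·1854 = 611820
  i=5: C(11,5)·!6 = 462·265 = 122430
  i=6: C(11,6)·!5 = 462·44 = 20328
  i=7: C(11,7)·!4 = 330·9 = 2970
Total = 39916414.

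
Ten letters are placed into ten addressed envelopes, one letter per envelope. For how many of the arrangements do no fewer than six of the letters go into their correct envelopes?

Sum C(10,i)·!(10-i) for i = 6..10:
  i=6: C(10,6)·!4 = 210·9 = 1890
  i=7: C(10,7)·!3 = 120·2 = 240
  i=8: C(10,8)·!2 = 45·1 = 45
  i=9: C(10,9)·!1 = 10·0 = 0
  i=10: C(10,10)·!0 = 1·1 = 1
Total = 2176.

2176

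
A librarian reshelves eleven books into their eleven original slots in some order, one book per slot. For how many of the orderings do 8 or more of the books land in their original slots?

386

Sum C(11,i)·!(11-i) for i = 8..11:
  i=8: C(11,8)·!3 = 165·2 = 330
  i=9: C(11,9)·!2 = 55·1 = 55
  i=10: C(11,10)·!1 = 11·0 = 0
  i=11: C(11,11)·!0 = 1·1 = 1
Total = 386.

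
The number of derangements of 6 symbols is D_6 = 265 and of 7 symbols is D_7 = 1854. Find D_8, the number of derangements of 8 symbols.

D_8 = (8-1)·(D_7 + D_6) = 7·(1854 + 265) = 7·2119 = 14833.

14833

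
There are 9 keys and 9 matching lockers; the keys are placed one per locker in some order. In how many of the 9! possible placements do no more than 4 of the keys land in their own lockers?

361541

# with exactly i fixed is C(9,i)·!(9-i); sum over i=0..4:
  i=0: C(9,0)·!9 = 1·133496 = 133496
  i=1: C(9,1)·!8 = 9·14833 = 133497
  i=2: C(9,2)·!7 = 36·1854 = 66744
  i=3: C(9,3)·!6 = 84·265 = 22260
  i=4: C(9,4)·!5 = 126·44 = 5544
Total = 361541.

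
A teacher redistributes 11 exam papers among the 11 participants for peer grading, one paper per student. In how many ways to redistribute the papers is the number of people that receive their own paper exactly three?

2447445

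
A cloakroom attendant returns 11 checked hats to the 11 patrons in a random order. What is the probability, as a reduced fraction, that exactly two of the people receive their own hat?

Favorable outcomes: C(11,2)·!9 = 55·133496 = 7342280.
Total outcomes: 11! = 39916800.
Probability = 7342280/39916800 = 16687/90720.

16687/90720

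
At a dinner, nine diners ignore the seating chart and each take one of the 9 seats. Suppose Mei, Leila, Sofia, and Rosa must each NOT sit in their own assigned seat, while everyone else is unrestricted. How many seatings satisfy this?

Let A_j be the event that the j-th constrained one is fixed. By inclusion-exclusion over the 4 events:
Σ_{j=0}^{4} (-1)^j C(4,j)(9-j)!
= C(4,0)·9! - C(4,1)·8! + C(4,2)·7! - C(4,3)·6! + C(4,4)·5!
= 362880 - 161280 + 30240 - 2880 + 120
= 229080

229080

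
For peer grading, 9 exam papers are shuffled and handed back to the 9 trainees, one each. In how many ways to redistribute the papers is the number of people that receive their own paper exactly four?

5544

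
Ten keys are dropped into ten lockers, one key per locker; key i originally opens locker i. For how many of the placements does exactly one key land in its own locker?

1334960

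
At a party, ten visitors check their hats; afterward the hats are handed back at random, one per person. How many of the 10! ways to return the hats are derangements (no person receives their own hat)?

!10 is the nearest integer to 10!/e.
10! = 3628800, and 3628800/e ≈ 1334960.92, so !10 = 1334961.

1334961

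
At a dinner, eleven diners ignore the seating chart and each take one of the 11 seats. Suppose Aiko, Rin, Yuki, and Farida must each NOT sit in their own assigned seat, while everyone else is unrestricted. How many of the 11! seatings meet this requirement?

27422640

Let A_j be the event that the j-th constrained one is fixed. By inclusion-exclusion over the 4 events:
Σ_{j=0}^{4} (-1)^j C(4,j)(11-j)!
= C(4,0)·11! - C(4,1)·10! + C(4,2)·9! - C(4,3)·8! + C(4,4)·7!
= 39916800 - 14515200 + 2177280 - 161280 + 5040
= 27422640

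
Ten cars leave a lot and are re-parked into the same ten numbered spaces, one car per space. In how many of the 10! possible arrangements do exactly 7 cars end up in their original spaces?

240

Pick the 7 fixed positions: C(10,7) = 120 ways.
The other 3 form a derangement: !3 = 2.
Total: 120 × 2 = 240.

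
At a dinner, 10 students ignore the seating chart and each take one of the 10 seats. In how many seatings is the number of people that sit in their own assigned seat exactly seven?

Choose which 7 of the 10 are fixed: C(10,7) = 120.
The remaining 3 must be deranged: !3 = 2.
Total: 120 × 2 = 240.

240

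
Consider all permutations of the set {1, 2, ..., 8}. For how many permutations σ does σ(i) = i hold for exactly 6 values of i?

Choose which 6 of the 8 are fixed: C(8,6) = 28.
The remaining 2 must be deranged: !2 = 1.
Total: 28 × 1 = 28.

28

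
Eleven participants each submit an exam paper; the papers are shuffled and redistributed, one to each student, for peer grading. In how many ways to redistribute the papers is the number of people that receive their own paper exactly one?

14684571

Choose which one of the 11 is fixed: C(11,1) = 11.
The remaining 10 must be deranged: !10 = 1334961.
Total: 11 × 1334961 = 14684571.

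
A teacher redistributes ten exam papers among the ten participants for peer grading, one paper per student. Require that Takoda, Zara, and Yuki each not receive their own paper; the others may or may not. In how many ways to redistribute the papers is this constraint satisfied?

2656080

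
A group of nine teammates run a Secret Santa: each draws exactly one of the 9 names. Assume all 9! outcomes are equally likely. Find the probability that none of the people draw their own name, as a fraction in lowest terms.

Favorable outcomes: !9 = 133496.
Total outcomes: 9! = 362880.
Probability = 133496/362880 = 16687/45360.

16687/45360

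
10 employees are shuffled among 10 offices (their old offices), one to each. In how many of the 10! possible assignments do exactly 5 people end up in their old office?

Pick the 5 fixed positions: C(10,5) = 252 ways.
The remaining 5 must be deranged: !5 = 44.
Total: 252 × 44 = 11088.

11088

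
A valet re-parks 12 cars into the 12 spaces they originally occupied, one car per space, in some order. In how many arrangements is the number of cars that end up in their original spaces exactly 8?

4455

Pick the 8 fixed positions: C(12,8) = 495 ways.
The other 4 form a derangement: !4 = 9.
Total: 495 × 9 = 4455.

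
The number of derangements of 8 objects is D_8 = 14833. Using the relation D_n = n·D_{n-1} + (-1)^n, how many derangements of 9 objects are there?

D_9 = 9·14833 - 1 = 133496.

133496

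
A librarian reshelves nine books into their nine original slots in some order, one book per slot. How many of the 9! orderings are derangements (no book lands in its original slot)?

Recurrence: !9 = 9·!8 + (-1)^9.
!9 = 9·14833 - 1 = 133496

133496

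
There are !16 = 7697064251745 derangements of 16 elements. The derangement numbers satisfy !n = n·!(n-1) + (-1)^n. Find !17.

130850092279664

!17 = 17·7697064251745 - 1 = 130850092279664.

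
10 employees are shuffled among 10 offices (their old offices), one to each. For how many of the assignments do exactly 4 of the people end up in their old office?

Pick the 4 fixed positions: C(10,4) = 210 ways.
The remaining 6 must be deranged: !6 = 265.
Total: 210 × 265 = 55650.

55650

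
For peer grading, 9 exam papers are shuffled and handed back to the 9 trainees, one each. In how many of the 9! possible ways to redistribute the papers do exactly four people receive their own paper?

5544

Choose which 4 of the 9 are fixed: C(9,4) = 126.
The remaining 5 must be deranged: !5 = 44.
Total: 126 × 44 = 5544.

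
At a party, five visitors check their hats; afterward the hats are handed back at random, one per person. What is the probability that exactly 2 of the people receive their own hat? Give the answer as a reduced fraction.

1/6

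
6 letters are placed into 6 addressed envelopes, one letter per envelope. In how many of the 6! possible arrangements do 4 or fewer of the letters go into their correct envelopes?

719

Sum C(6,i)·!(6-i) for i = 0..4:
  i=0: C(6,0)·!6 = 1·265 = 265
  i=1: C(6,1)·!5 = 6·44 = 264
  i=2: C(6,2)·!4 = 15·9 = 135
  i=3: C(6,3)·!3 = 20·2 = 40
  i=4: C(6,4)·!2 = 15·1 = 15
Total = 719.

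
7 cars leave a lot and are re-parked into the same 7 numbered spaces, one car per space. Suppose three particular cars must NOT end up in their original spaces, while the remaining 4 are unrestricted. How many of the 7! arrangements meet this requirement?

Let A_j be the event that the j-th constrained one is fixed. By inclusion-exclusion over the 3 events:
Σ_{j=0}^{3} (-1)^j C(3,j)(7-j)!
= C(3,0)·7! - C(3,1)·6! + C(3,2)·5! - C(3,3)·4!
= 5040 - 2160 + 360 - 24
= 3216

3216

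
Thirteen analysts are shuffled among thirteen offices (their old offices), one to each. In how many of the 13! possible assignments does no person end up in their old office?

By inclusion-exclusion, !13 = Σ (-1)^k · 13!/k! for k=0..13
= 13! - 13!/1! + 13!/2! - 13!/3! + 13!/4! - 13!/5! + 13!/6! - 13!/7! + 13!/8! - 13!/9! + 13!/10! - 13!/11! + 13!/12! - 13!/13!
= 6227020800 - 6227020800 + 3113510400 - 1037836800 + 259459200 - 51891840 + 8648640 - 1235520 + 154440 - 17160 + 1716 - 156 + 13 - 1
= 2290792932

2290792932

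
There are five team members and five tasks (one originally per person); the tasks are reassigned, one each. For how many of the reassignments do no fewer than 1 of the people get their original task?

Sum C(5,i)·!(5-i) for i = 1..5:
  i=1: C(5,1)·!4 = 5·9 = 45
  i=2: C(5,2)·!3 = 10·2 = 20
  i=3: C(5,3)·!2 = 10·1 = 10
  i=4: C(5,4)·!1 = 5·0 = 0
  i=5: C(5,5)·!0 = 1·1 = 1
Total = 76.

76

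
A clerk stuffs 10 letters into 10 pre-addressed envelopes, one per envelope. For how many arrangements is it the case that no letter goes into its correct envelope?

1334961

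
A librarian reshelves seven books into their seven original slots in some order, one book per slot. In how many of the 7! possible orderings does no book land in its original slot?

1854

!7 is the nearest integer to 7!/e.
7! = 5040, and 5040/e ≈ 1854.11, so !7 = 1854.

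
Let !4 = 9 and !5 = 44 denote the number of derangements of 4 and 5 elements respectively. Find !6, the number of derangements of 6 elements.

!6 = (6-1)·(!5 + !4) = 5·(44 + 9) = 5·53 = 265.

265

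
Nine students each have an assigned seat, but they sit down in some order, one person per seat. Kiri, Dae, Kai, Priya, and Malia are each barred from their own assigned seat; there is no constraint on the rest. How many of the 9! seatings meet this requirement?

205056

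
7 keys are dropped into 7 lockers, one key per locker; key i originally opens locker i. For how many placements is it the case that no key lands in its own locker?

!7 = 7! · Σ_{k=0}^{7} (-1)^k/k!
= 7! - 7!/1! + 7!/2! - 7!/3! + 7!/4! - 7!/5! + 7!/6! - 7!/7!
= 5040 - 5040 + 2520 - 840 + 210 - 42 + 7 - 1
= 1854

1854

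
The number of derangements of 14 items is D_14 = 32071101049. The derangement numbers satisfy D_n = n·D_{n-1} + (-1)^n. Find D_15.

481066515734

D_15 = 15·32071101049 - 1 = 481066515734.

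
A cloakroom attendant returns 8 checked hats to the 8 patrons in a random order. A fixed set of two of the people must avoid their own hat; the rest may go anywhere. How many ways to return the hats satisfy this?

Inclusion-exclusion on the 2 forbidden self-matches:
Σ_{j=0}^{2} (-1)^j C(2,j)(8-j)!
= C(2,0)·8! - C(2,1)·7! + C(2,2)·6!
= 40320 - 10080 + 720
= 30960

30960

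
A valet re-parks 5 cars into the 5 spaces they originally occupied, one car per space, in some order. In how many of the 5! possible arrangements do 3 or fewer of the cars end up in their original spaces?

119

Sum C(5,i)·!(5-i) for i = 0..3:
  i=0: C(5,0)·!5 = 1·44 = 44
  i=1: C(5,1)·!4 = 5·9 = 45
  i=2: C(5,2)·!3 = 10·2 = 20
  i=3: C(5,3)·!2 = 10·1 = 10
Total = 119.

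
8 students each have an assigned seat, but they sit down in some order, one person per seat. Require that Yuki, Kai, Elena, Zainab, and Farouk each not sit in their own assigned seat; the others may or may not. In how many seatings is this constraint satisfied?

Inclusion-exclusion on the 5 forbidden self-matches:
Σ_{j=0}^{5} (-1)^j C(5,j)(8-j)!
= C(5,0)·8! - C(5,1)·7! + C(5,2)·6! - C(5,3)·5! + C(5,4)·4! - C(5,5)·3!
= 40320 - 25200 + 7200 - 1200 + 120 - 6
= 21234

21234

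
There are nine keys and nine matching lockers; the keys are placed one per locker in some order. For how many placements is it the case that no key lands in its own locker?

133496

The subfactorial !9 = [9!/e] (nearest integer).
9! = 362880, and 362880/e ≈ 133496.09, so !9 = 133496.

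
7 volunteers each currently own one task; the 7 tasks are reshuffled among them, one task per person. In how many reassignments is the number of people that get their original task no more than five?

5039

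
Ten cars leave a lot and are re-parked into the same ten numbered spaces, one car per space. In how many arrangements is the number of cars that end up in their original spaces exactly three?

222480

Pick the 3 fixed positions: C(10,3) = 120 ways.
The other 7 form a derangement: !7 = 1854.
Total: 120 × 1854 = 222480.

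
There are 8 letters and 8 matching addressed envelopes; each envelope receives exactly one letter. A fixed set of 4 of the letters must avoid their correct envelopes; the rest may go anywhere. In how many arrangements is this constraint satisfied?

Let A_j be the event that the j-th constrained one is fixed. By inclusion-exclusion over the 4 events:
Σ_{j=0}^{4} (-1)^j C(4,j)(8-j)!
= C(4,0)·8! - C(4,1)·7! + C(4,2)·6! - C(4,3)·5! + C(4,4)·4!
= 40320 - 20160 + 4320 - 480 + 24
= 24024

24024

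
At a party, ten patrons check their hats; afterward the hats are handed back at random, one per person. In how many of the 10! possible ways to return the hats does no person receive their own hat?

1334961

By inclusion-exclusion, !10 = Σ (-1)^k · 10!/k! for k=0..10
= 10! - 10!/1! + 10!/2! - 10!/3! + 10!/4! - 10!/5! + 10!/6! - 10!/7! + 10!/8! - 10!/9! + 10!/10!
= 3628800 - 3628800 + 1814400 - 604800 + 151200 - 30240 + 5040 - 720 + 90 - 10 + 1
= 1334961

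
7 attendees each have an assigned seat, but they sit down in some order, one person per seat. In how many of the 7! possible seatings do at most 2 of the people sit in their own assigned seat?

4633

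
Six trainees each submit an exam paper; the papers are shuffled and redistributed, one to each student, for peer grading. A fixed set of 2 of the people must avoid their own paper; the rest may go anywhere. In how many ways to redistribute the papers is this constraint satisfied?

504

Inclusion-exclusion on the 2 forbidden self-matches:
Σ_{j=0}^{2} (-1)^j C(2,j)(6-j)!
= C(2,0)·6! - C(2,1)·5! + C(2,2)·4!
= 720 - 240 + 24
= 504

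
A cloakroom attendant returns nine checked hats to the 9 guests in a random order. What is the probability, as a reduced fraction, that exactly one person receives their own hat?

2119/5760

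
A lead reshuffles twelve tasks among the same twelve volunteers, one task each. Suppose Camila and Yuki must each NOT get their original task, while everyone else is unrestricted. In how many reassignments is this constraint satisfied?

402796800

Let A_j be the event that the j-th constrained one is fixed. By inclusion-exclusion over the 2 events:
Σ_{j=0}^{2} (-1)^j C(2,j)(12-j)!
= C(2,0)·12! - C(2,1)·11! + C(2,2)·10!
= 479001600 - 79833600 + 3628800
= 402796800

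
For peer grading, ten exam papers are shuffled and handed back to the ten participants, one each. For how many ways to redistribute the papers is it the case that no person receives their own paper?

The subfactorial !10 = [10!/e] (nearest integer).
10! = 3628800, and 3628800/e ≈ 1334960.92, so !10 = 1334961.

1334961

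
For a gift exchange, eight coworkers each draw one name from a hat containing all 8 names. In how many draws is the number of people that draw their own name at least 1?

25487

Sum C(8,i)·!(8-i) for i = 1..8:
  i=1: C(8,1)·!7 = 8·1854 = 14832
  i=2: C(8,2)·!6 = 28·265 = 7420
  i=3: C(8,3)·!5 = 56·44 = 2464
  i=4: C(8,4)·!4 = 70·9 = 630
  i=5: C(8,5)·!3 = 56·2 = 112
  i=6: C(8,6)·!2 = 28·1 = 28
  i=7: C(8,7)·!1 = 8·0 = 0
  i=8: C(8,8)·!0 = 1·1 = 1
Total = 25487.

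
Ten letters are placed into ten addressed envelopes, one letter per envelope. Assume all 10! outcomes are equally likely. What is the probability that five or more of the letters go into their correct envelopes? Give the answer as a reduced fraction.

829/226800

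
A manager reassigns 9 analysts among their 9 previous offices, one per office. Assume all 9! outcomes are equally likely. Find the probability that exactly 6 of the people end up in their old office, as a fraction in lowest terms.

Favorable outcomes: C(9,6)·!3 = 84·2 = 168.
Total outcomes: 9! = 362880.
Probability = 168/362880 = 1/2160.

1/2160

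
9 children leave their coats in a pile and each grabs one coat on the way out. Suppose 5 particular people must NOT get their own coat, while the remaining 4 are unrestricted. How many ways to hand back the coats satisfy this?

205056

Inclusion-exclusion on the 5 forbidden self-matches:
Σ_{j=0}^{5} (-1)^j C(5,j)(9-j)!
= C(5,0)·9! - C(5,1)·8! + C(5,2)·7! - C(5,3)·6! + C(5,4)·5! - C(5,5)·4!
= 362880 - 201600 + 50400 - 7200 + 600 - 24
= 205056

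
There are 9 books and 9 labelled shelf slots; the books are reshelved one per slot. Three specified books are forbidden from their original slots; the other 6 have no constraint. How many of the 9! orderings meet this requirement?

256320

Inclusion-exclusion on the 3 forbidden self-matches:
Σ_{j=0}^{3} (-1)^j C(3,j)(9-j)!
= C(3,0)·9! - C(3,1)·8! + C(3,2)·7! - C(3,3)·6!
= 362880 - 120960 + 15120 - 720
= 256320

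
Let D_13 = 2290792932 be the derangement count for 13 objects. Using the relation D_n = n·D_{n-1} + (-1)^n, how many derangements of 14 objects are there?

D_14 = 14·2290792932 + 1 = 32071101049.

32071101049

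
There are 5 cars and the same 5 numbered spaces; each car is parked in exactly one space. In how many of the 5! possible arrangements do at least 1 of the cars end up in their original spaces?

76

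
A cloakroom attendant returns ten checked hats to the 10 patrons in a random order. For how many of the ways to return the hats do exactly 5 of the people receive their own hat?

Pick the 5 fixed positions: C(10,5) = 252 ways.
The other 5 form a derangement: !5 = 44.
Total: 252 × 44 = 11088.

11088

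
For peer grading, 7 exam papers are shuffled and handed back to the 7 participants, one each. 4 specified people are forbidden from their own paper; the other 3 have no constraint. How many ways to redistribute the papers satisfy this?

2790

Inclusion-exclusion on the 4 forbidden self-matches:
Σ_{j=0}^{4} (-1)^j C(4,j)(7-j)!
= C(4,0)·7! - C(4,1)·6! + C(4,2)·5! - C(4,3)·4! + C(4,4)·3!
= 5040 - 2880 + 720 - 96 + 6
= 2790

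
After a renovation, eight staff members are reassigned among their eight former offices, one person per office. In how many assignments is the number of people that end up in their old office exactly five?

Choose which 5 of the 8 are fixed: C(8,5) = 56.
The other 3 form a derangement: !3 = 2.
Total: 56 × 2 = 112.

112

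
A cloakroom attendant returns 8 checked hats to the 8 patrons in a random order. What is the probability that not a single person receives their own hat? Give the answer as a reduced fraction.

Favorable outcomes: !8 = 14833.
Total outcomes: 8! = 40320.
Probability = 14833/40320 = 2119/5760.

2119/5760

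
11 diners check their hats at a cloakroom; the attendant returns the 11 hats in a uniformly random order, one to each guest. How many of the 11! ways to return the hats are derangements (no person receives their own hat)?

By inclusion-exclusion, !11 = Σ (-1)^k · 11!/k! for k=0..11
= 11! - 11!/1! + 11!/2! - 11!/3! + 11!/4! - 11!/5! + 11!/6! - 11!/7! + 11!/8! - 11!/9! + 11!/10! - 11!/11!
= 39916800 - 39916800 + 19958400 - 6652800 + 1663200 - 332640 + 55440 - 7920 + 990 - 110 + 11 - 1
= 14684570

14684570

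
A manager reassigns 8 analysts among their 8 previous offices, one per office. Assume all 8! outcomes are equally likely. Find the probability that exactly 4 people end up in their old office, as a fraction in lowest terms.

1/64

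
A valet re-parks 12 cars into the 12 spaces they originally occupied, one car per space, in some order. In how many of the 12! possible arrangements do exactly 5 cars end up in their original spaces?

1468368

Choose which 5 of the 12 are fixed: C(12,5) = 792.
The remaining 7 must be deranged: !7 = 1854.
Total: 792 × 1854 = 1468368.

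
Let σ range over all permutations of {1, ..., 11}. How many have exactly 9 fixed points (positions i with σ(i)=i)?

55

Choose which 9 of the 11 are fixed: C(11,9) = 55.
The remaining 2 must be deranged: !2 = 1.
Total: 55 × 1 = 55.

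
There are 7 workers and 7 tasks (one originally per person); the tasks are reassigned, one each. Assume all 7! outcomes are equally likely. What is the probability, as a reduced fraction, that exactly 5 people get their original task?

Favorable outcomes: C(7,5)·!2 = 21·1 = 21.
Total outcomes: 7! = 5040.
Probability = 21/5040 = 1/240.

1/240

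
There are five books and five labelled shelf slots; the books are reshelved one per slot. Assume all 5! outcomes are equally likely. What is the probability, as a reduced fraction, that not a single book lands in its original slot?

11/30

Favorable outcomes: !5 = 44.
Total outcomes: 5! = 120.
Probability = 44/120 = 11/30.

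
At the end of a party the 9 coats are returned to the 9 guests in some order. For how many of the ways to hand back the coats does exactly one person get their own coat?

133497

Pick the single fixed position: C(9,1) = 9 ways.
The other 8 form a derangement: !8 = 14833.
Total: 9 × 14833 = 133497.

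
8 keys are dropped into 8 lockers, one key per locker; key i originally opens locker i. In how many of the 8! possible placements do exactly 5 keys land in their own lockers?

Choose which 5 of the 8 are fixed: C(8,5) = 56.
The remaining 3 must be deranged: !3 = 2.
Total: 56 × 2 = 112.

112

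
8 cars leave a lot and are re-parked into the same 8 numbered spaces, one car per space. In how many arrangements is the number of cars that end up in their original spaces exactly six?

Choose which 6 of the 8 are fixed: C(8,6) = 28.
The other 2 form a derangement: !2 = 1.
Total: 28 × 1 = 28.

28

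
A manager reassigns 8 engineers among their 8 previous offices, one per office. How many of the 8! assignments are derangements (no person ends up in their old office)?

!8 = 8! · Σ_{k=0}^{8} (-1)^k/k!
= 8! - 8!/1! + 8!/2! - 8!/3! + 8!/4! - 8!/5! + 8!/6! - 8!/7! + 8!/8!
= 40320 - 40320 + 20160 - 6720 + 1680 - 336 + 56 - 8 + 1
= 14833

14833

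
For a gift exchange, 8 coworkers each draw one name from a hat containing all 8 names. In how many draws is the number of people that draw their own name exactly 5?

Pick the 5 fixed positions: C(8,5) = 56 ways.
The remaining 3 must be deranged: !3 = 2.
Total: 56 × 2 = 112.

112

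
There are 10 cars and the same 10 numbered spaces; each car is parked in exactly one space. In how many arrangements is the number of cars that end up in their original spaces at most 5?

Sum C(10,i)·!(10-i) for i = 0..5:
  i=0: C(10,0)·!10 = 1·1334961 = 1334961
  i=1: C(10,1)·!9 = 10·133496 = 1334960
  i=2: C(10,2)·!8 = 45·14833 = 667485
  i=3: C(10,3)·!7 = 120·1854 = 222480
  i=4: C(10,4)·!6 = 210·265 = 55650
  i=5: C(10,5)·!5 = 252·44 = 11088
Total = 3626624.

3626624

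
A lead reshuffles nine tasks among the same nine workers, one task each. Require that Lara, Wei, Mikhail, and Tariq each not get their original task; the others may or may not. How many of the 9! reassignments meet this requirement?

229080

Inclusion-exclusion on the 4 forbidden self-matches:
Σ_{j=0}^{4} (-1)^j C(4,j)(9-j)!
= C(4,0)·9! - C(4,1)·8! + C(4,2)·7! - C(4,3)·6! + C(4,4)·5!
= 362880 - 161280 + 30240 - 2880 + 120
= 229080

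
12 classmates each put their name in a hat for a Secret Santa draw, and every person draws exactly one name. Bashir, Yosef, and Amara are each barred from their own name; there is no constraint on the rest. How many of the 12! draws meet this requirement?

369774720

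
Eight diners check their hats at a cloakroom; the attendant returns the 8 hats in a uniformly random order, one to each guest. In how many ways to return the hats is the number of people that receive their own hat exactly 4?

630

Pick the 4 fixed positions: C(8,4) = 70 ways.
The remaining 4 must be deranged: !4 = 9.
Total: 70 × 9 = 630.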